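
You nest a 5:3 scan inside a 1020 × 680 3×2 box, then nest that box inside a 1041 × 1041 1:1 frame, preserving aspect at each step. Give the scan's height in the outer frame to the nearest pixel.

First fit — 5:3 into 1020×680 spans the width: 1020.00 × 612.00.
The 3×2 canvas is width-limited in 1041×1041, giving 1041.00 × 694.00; scale factor 1.0206.
The scan scales with it: height 612.00 × 1.0206 ≈ 624.60.

625 px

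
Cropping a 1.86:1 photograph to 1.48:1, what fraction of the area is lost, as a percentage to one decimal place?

The height stays; only width is cut (since 1.48:1 is narrower than 1.86:1).
Fraction kept = (1.480)/(1.860) ≈ 79.57%, so 20.43% is lost.

20.4%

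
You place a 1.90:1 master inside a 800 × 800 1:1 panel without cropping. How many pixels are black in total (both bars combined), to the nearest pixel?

1.90:1 is wider than 1:1, so it spans the full width.
The master is 800 / 1.900 ≈ 421.0526 px tall.
Leftover height: 800 − 421.0526 = 378.9474 px.
That's 378.9474 × 800 ≈ 303158 black pixels.

303158 pixels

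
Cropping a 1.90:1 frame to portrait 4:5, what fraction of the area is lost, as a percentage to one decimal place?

57.9%

portrait 4:5 is narrower than 1.90:1, so the crop keeps the full height and trims the width.
Area ratio = (0.800)/(1.900) = 42.11%; the remaining 57.89% is cropped out.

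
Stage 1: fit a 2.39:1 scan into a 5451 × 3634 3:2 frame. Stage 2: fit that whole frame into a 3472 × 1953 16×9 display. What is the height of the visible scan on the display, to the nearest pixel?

1226 px

Inside the 5451×3634 canvas the scan is width-limited at 5451.00 × 2280.75.
3:2 in 3472×1953: fills the height, so the intermediate becomes 2929.50 × 1953.00 — a scale of ×0.5374.
So the scan's height is 2280.75 × 0.5374 ≈ 1225.73.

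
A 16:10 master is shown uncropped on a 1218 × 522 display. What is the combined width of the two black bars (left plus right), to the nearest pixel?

16:10 is narrower than 21×9, so it spans the full height.
Content width = 522 × 16/10 ≈ 835.20 px.
Black = 1218 − 835.20 = 382.80 px.

383 px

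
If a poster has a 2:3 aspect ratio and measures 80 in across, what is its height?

At 2:3, 80 / 2 × 3 ≈ 120.

120 in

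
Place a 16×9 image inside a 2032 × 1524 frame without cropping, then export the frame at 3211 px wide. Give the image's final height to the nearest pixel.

At 2032×1524 the image is width-limited, so height = 2032 × 9/16 ≈ 1143.00 px.
Scaling 2032 → 3211 is ×1.5802, so the height becomes 1143.00 × 1.5802 ≈ 1806.19 px.

1806 px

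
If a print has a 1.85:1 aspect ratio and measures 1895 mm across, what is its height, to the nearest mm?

1024 mm

Height = 1895 / 1.850 = 1024.32.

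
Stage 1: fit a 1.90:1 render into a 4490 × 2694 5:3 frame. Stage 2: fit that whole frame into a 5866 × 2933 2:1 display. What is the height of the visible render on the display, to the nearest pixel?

2573 px

1.90:1 in 4490×2694: fills the width, so the render is 4490.00 × 2363.16.
The 5:3 canvas is height-limited in 5866×2933, giving 4888.33 × 2933.00; scale factor 1.0887.
The render scales with it: height 2363.16 × 1.0887 ≈ 2572.81.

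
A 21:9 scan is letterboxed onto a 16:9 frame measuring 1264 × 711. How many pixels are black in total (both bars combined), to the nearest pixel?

Since 2.333 > 1.778, the scan is width-limited.
That makes the image 541.7143 px tall (1264 × 9/21).
Leftover height: 711 − 541.7143 = 169.2857 px.
Across the 1264-px span: 169.2857 × 1264 ≈ 213977 px.

213977 pixels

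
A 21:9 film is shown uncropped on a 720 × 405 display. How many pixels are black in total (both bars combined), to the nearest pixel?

69429 pixels

Since 2.333 > 1.778, the film is width-limited.
That makes the image 308.5714 px tall (720 × 9/21).
405 − 308.5714 = 96.4286 px of bars.
That's 96.4286 × 720 ≈ 69429 black pixels.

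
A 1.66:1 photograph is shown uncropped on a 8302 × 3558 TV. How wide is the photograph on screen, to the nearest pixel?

5906 px

1.66:1 is narrower than 21×9, so it spans the full height.
The photograph is 3558 × 1.660 ≈ 5906.28 px wide.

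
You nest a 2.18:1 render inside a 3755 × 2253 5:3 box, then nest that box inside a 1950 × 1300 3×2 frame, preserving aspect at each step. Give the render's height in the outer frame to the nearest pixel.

2.18:1 in 3755×2253: fills the width, so the render is 3755.00 × 1722.48.
The 5:3 canvas is width-limited in 1950×1300, giving 1950.00 × 1170.00; scale factor 0.5193.
So the render's height is 1722.48 × 0.5193 ≈ 894.50.

894 px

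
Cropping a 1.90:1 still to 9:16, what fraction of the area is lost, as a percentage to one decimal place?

9:16 is narrower than 1.90:1, so the crop keeps the full height and trims the width.
(0.562)/(1.900) ≈ 0.296 of the area survives, leaving 70.39% discarded.

70.4%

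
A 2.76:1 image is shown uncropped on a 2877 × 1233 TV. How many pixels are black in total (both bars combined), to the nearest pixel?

548381 pixels

2.76:1 is wider than 21×9, so it spans the full width.
That makes the image 1042.3913 px tall (2877 / 2.760).
Black = 1233 − 1042.3913 = 190.6087 px.
That's 190.6087 × 2877 ≈ 548381 black pixels.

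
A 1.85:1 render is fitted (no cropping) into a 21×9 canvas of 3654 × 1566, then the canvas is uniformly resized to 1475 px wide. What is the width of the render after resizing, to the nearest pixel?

At 3654×1566 the render is height-limited, so width = 1566 × 1.850 ≈ 2897.10 px.
The frame scales by 1475/3654 = 0.4037; 2897.10 × 0.4037 ≈ 1169.46 px.

1169 px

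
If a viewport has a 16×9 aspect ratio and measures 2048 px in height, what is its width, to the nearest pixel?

2048 / 9 × 16 = 3640.89.

3641 px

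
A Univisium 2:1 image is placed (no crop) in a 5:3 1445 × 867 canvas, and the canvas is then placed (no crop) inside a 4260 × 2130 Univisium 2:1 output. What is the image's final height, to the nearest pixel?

1775 px

Univisium 2:1 in 1445×867: fills the width, so the image is 1445.00 × 722.50.
Second fit — the 5:3 canvas into 4260×2130 spans the height: 3550.00 × 2130.00 (×2.4567 from 1445×867).
Applying the same ×2.4567: 722.50 → 1775.00.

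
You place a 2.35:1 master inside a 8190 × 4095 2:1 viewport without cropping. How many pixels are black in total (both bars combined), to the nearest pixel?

2.35:1 (2.350) > 2:1 (2.000), so the master fills the width.
That makes the image 3485.1064 px tall (8190 / 2.350).
Black = 4095 − 3485.1064 = 609.8936 px.
That's 609.8936 × 8190 ≈ 4995029 black pixels.

4995029 pixels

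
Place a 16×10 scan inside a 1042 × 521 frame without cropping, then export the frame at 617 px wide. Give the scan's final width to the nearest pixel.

494 px

At 1042×521 the scan is height-limited, so width = 521 × 16/10 ≈ 833.60 px.
Scaling 1042 → 617 is ×0.5921, so the width becomes 833.60 × 0.5921 ≈ 493.60 px.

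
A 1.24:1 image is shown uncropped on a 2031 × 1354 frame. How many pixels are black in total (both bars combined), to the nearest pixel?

Since 1.240 < 1.500, the image is height-limited.
Content width = 1354 × 1.240 ≈ 1678.9600 px.
Black = 2031 − 1678.9600 = 352.0400 px.
Bar area = 352.0400 × 1354 ≈ 476662 px.

476662 pixels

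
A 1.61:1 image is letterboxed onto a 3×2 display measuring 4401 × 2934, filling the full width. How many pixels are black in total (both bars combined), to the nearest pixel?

That makes the image 2733.5404 px tall (4401 / 1.610).
Black = 2934 − 2733.5404 = 200.4596 px.
Bar area = 200.4596 × 4401 ≈ 882223 px.

882223 pixels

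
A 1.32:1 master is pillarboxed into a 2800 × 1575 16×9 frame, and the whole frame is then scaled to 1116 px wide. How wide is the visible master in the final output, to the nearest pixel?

At 2800×1575 the master is height-limited, so width = 1575 × 1.320 ≈ 2079.00 px.
Resizing to 1116 px wide multiplies everything by 0.3986: 2079.00 → 828.63 px.

829 px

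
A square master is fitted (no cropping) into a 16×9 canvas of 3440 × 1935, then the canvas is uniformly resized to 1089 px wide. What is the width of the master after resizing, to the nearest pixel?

Fitted into 3440×1935, the master spans the height; its width is 1935 × 1/1 ≈ 1935.00 px.
Scaling 3440 → 1089 is ×0.3166, so the width becomes 1935.00 × 0.3166 ≈ 612.56 px.

613 px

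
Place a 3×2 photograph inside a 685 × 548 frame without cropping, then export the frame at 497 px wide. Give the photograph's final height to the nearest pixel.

In the 685×548 frame the photograph fills the width: height = 685 × 2/3 ≈ 456.67 px.
Scaling 685 → 497 is ×0.7255, so the height becomes 456.67 × 0.7255 ≈ 331.33 px.

331 px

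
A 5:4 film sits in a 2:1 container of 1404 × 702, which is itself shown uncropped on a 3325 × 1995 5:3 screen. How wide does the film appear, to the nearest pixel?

2078 px

Inside the 1404×702 canvas the film is height-limited at 877.50 × 702.00.
The 2:1 canvas is width-limited in 3325×1995, giving 3325.00 × 1662.50; scale factor 2.3682.
Applying the same ×2.3682: 877.50 → 2078.12.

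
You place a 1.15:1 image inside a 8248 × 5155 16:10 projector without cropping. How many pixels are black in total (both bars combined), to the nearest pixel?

11958311 pixels

Since 1.150 < 1.600, the image is height-limited.
The image is 5155 × 1.150 ≈ 5928.2500 px wide.
Leftover width: 8248 − 5928.2500 = 2319.7500 px.
That's 2319.7500 × 5155 ≈ 11958311 black pixels.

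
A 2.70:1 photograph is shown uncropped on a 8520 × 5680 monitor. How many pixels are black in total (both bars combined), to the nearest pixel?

Since 2.700 > 1.500, the photograph is width-limited.
The photograph is 8520 / 2.700 ≈ 3155.5556 px tall.
Leftover height: 5680 − 3155.5556 = 2524.4444 px.
That's 2524.4444 × 8520 ≈ 21508267 black pixels.

21508267 pixels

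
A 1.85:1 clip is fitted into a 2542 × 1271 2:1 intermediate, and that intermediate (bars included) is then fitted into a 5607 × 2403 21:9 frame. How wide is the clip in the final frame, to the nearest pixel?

4446 px

First fit — 1.85:1 into 2542×1271 spans the height: 2351.35 × 1271.00.
2:1 in 5607×2403: fills the height, so the intermediate becomes 4806.00 × 2403.00 — a scale of ×1.8906.
The clip scales with it: width 2351.35 × 1.8906 ≈ 4445.55.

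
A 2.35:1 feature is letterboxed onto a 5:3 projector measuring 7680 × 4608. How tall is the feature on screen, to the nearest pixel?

2.35:1 (2.350) > 5:3 (1.667), so the feature fills the width.
That makes the image 3268.09 px tall (7680 / 2.350).

3268 px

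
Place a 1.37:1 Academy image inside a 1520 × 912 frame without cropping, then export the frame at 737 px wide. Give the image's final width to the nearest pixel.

At 1520×912 the image is height-limited, so width = 912 × 1.370 ≈ 1249.44 px.
Scaling 1520 → 737 is ×0.4849, so the width becomes 1249.44 × 0.4849 ≈ 605.81 px.

606 px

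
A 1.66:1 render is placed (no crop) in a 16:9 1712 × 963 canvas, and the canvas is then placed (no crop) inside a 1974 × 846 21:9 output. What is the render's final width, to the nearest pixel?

1404 px

First fit — 1.66:1 into 1712×963 spans the height: 1598.58 × 963.00.
16:9 in 1974×846: fills the height, so the intermediate becomes 1504.00 × 846.00 — a scale of ×0.8785.
Applying the same ×0.8785: 1598.58 → 1404.36.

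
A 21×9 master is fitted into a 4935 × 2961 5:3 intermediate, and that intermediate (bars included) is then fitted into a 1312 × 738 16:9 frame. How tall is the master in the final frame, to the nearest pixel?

527 px

First fit — 21×9 into 4935×2961 spans the width: 4935.00 × 2115.00.
5:3 in 1312×738: fills the height, so the intermediate becomes 1230.00 × 738.00 — a scale of ×0.2492.
Applying the same ×0.2492: 2115.00 → 527.14.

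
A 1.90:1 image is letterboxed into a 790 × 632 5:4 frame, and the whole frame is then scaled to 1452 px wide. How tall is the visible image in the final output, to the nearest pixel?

In the 790×632 frame the image fills the width: height = 790 / 1.900 ≈ 415.79 px.
The frame scales by 1452/790 = 1.8380; 415.79 × 1.8380 ≈ 764.21 px.

764 px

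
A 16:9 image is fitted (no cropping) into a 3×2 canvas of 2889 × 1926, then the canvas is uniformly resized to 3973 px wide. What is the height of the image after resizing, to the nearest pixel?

2235 px

Fitted into 2889×1926, the image spans the width; its height is 2889 × 9/16 ≈ 1625.06 px.
The frame scales by 3973/2889 = 1.3752; 1625.06 × 1.3752 ≈ 2234.81 px.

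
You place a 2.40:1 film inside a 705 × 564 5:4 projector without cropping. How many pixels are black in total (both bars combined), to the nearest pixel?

2.40:1 is wider than 5:4, so it spans the full width.
The film is 705 / 2.400 ≈ 293.7500 px tall.
Black = 564 − 293.7500 = 270.2500 px.
That's 270.2500 × 705 ≈ 190526 black pixels.

190526 pixels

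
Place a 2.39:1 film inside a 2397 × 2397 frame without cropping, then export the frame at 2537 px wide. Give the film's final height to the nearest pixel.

1062 px

In the 2397×2397 frame the film fills the width: height = 2397 / 2.390 ≈ 1002.93 px.
Resizing to 2537 px wide multiplies everything by 1.0584: 1002.93 → 1061.51 px.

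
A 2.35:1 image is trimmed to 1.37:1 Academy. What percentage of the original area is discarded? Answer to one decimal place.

The height stays; only width is cut (since 1.37:1 Academy is narrower than 2.35:1).
Fraction kept = (1.370)/(2.350) ≈ 58.30%, so 41.70% is lost.

41.7%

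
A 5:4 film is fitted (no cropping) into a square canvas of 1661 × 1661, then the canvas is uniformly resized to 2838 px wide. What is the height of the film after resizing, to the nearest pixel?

2270 px

At 1661×1661 the film is width-limited, so height = 1661 × 4/5 ≈ 1328.80 px.
Scaling 1661 → 2838 is ×1.7086, so the height becomes 1328.80 × 1.7086 ≈ 2270.40 px.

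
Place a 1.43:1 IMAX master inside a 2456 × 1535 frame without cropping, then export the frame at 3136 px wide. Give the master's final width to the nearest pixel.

2803 px

In the 2456×1535 frame the master fills the height: width = 1535 × 1.430 ≈ 2195.05 px.
The frame scales by 3136/2456 = 1.2769; 2195.05 × 1.2769 ≈ 2802.80 px.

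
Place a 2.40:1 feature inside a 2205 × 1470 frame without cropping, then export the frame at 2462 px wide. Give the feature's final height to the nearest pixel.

1026 px

At 2205×1470 the feature is width-limited, so height = 2205 / 2.400 ≈ 918.75 px.
Resizing to 2462 px wide multiplies everything by 1.1166: 918.75 → 1025.83 px.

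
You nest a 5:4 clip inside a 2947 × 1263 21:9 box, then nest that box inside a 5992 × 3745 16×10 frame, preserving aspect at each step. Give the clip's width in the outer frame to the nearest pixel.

First fit — 5:4 into 2947×1263 spans the height: 1578.75 × 1263.00.
The 21:9 canvas is width-limited in 5992×3745, giving 5992.00 × 2568.00; scale factor 2.0333.
The clip scales with it: width 1578.75 × 2.0333 ≈ 3210.00.

3210 px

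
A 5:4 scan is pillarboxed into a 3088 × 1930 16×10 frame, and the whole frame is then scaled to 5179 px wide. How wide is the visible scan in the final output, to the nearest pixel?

In the 3088×1930 frame the scan fills the height: width = 1930 × 5/4 ≈ 2412.50 px.
Resizing to 5179 px wide multiplies everything by 1.6771: 2412.50 → 4046.09 px.

4046 px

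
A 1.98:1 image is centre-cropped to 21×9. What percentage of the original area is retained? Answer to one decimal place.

21×9 is wider than 1.98:1, so the crop keeps the full width and trims the height.
Fraction kept = (1.980)/(2.333) ≈ 84.86%.

84.9%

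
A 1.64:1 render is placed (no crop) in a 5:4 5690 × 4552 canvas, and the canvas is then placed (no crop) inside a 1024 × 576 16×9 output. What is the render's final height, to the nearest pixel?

439 px

Inside the 5690×4552 canvas the render is width-limited at 5690.00 × 3469.51.
Second fit — the 5:4 canvas into 1024×576 spans the height: 720.00 × 576.00 (×0.1265 from 5690×4552).
The render scales with it: height 3469.51 × 0.1265 ≈ 439.02.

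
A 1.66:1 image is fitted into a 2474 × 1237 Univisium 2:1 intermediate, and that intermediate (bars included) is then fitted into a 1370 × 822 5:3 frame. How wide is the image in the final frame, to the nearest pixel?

1137 px

Inside the 2474×1237 canvas the image is height-limited at 2053.42 × 1237.00.
Second fit — the Univisium 2:1 canvas into 1370×822 spans the width: 1370.00 × 685.00 (×0.5538 from 2474×1237).
So the image's width is 2053.42 × 0.5538 ≈ 1137.10.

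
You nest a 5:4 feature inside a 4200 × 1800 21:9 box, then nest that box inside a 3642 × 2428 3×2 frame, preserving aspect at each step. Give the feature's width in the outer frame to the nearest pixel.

1951 px

Inside the 4200×1800 canvas the feature is height-limited at 2250.00 × 1800.00.
Second fit — the 21:9 canvas into 3642×2428 spans the width: 3642.00 × 1560.86 (×0.8671 from 4200×1800).
So the feature's width is 2250.00 × 0.8671 ≈ 1951.07.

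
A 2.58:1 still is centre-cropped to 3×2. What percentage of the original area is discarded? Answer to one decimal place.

41.9%

The height stays; only width is cut (since 3×2 is narrower than 2.58:1).
(1.500)/(2.580) ≈ 0.581 of the area survives, leaving 41.86% discarded.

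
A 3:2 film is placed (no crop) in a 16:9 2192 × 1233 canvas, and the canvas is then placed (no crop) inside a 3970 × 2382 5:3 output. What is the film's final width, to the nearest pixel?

3350 px

3:2 in 2192×1233: fills the height, so the film is 1849.50 × 1233.00.
16:9 in 3970×2382: fills the width, so the intermediate becomes 3970.00 × 2233.12 — a scale of ×1.8111.
So the film's width is 1849.50 × 1.8111 ≈ 3349.69.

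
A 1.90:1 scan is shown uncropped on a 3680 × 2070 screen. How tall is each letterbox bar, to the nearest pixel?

Since 1.900 > 1.778, the scan is width-limited.
Content height = 3680 / 1.900 ≈ 1936.84 px.
Black = 2070 − 1936.84 = 133.16 px, or 66.58 per bar.

67 px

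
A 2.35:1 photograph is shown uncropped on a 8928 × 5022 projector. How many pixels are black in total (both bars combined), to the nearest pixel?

2.35:1 (2.350) > 16:9 (1.778), so the photograph fills the width.
Content height = 8928 / 2.350 ≈ 3799.1489 px.
Leftover height: 5022 − 3799.1489 = 1222.8511 px.
Bar area = 1222.8511 × 8928 ≈ 10917614 px.

10917614 pixels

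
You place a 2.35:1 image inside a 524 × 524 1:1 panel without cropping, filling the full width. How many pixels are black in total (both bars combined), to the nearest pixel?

Content height = 524 / 2.350 ≈ 222.9787 px.
Leftover height: 524 − 222.9787 = 301.0213 px.
Bar area = 301.0213 × 524 ≈ 157735 px.

157735 pixels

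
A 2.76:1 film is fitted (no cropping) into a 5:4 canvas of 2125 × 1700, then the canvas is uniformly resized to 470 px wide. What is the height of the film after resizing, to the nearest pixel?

At 2125×1700 the film is width-limited, so height = 2125 / 2.760 ≈ 769.93 px.
The frame scales by 470/2125 = 0.2212; 769.93 × 0.2212 ≈ 170.29 px.

170 px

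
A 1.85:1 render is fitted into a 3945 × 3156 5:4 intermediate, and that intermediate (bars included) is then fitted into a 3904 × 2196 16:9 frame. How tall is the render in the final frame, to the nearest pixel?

1.85:1 in 3945×3156: fills the width, so the render is 3945.00 × 2132.43.
Second fit — the 5:4 canvas into 3904×2196 spans the height: 2745.00 × 2196.00 (×0.6958 from 3945×3156).
So the render's height is 2132.43 × 0.6958 ≈ 1483.78.

1484 px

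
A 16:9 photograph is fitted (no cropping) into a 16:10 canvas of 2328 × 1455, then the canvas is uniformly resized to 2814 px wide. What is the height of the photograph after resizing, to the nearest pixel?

1583 px

In the 2328×1455 frame the photograph fills the width: height = 2328 × 9/16 ≈ 1309.50 px.
Resizing to 2814 px wide multiplies everything by 1.2088: 1309.50 → 1582.88 px.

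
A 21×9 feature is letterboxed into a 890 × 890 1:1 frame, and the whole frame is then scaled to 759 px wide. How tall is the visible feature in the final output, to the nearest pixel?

Fitted into 890×890, the feature spans the width; its height is 890 × 9/21 ≈ 381.43 px.
The frame scales by 759/890 = 0.8528; 381.43 × 0.8528 ≈ 325.29 px.

325 px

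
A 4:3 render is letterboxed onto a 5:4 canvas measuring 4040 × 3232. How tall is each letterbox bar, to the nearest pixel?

4:3 (1.333) > 5:4 (1.250), so the render fills the width.
That makes the image 3030.00 px tall (4040 × 3/4).
Black = 3232 − 3030.00 = 202.00 px, or 101.00 per bar.

101 px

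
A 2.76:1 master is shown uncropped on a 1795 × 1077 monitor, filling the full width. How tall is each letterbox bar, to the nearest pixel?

213 px

The master is 1795 / 2.760 ≈ 650.36 px tall.
Black = 1077 − 650.36 = 426.64 px, or 213.32 per bar.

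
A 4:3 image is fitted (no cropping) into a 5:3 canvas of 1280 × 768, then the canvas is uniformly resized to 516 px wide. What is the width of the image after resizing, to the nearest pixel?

413 px

At 1280×768 the image is height-limited, so width = 768 × 4/3 ≈ 1024.00 px.
Resizing to 516 px wide multiplies everything by 0.4031: 1024.00 → 412.80 px.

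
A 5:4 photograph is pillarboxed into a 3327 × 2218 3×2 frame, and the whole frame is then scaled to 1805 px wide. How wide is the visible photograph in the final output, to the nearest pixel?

Fitted into 3327×2218, the photograph spans the height; its width is 2218 × 5/4 ≈ 2772.50 px.
Scaling 3327 → 1805 is ×0.5425, so the width becomes 2772.50 × 0.5425 ≈ 1504.17 px.

1504 px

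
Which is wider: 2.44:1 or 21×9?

2.44 and 21×9 = 2.333; 2.44 > 2.333.

2.44:1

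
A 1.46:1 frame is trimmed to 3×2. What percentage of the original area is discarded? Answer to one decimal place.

2.7%

Going from 1.46:1 to 3×2 means cutting height while keeping width.
Fraction kept = (1.460)/(1.500) ≈ 97.33%, so 2.67% is lost.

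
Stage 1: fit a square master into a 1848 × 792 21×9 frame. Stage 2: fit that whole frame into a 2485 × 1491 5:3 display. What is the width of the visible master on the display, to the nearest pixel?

1065 px

square in 1848×792: fills the height, so the master is 792.00 × 792.00.
21×9 in 2485×1491: fills the width, so the intermediate becomes 2485.00 × 1065.00 — a scale of ×1.3447.
Applying the same ×1.3447: 792.00 → 1065.00.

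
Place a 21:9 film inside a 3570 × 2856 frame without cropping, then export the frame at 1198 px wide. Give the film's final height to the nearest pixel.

At 3570×2856 the film is width-limited, so height = 3570 × 9/21 ≈ 1530.00 px.
Scaling 3570 → 1198 is ×0.3356, so the height becomes 1530.00 × 0.3356 ≈ 513.43 px.

513 px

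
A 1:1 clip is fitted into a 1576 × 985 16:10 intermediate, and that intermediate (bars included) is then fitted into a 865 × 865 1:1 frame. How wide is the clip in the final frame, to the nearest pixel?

541 px

1:1 in 1576×985: fills the height, so the clip is 985.00 × 985.00.
The 16:10 canvas is width-limited in 865×865, giving 865.00 × 540.62; scale factor 0.5489.
Applying the same ×0.5489: 985.00 → 540.62.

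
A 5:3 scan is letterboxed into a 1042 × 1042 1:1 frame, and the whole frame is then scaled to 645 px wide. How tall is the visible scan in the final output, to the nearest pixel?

At 1042×1042 the scan is width-limited, so height = 1042 × 3/5 ≈ 625.20 px.
Scaling 1042 → 645 is ×0.6190, so the height becomes 625.20 × 0.6190 ≈ 387.00 px.

387 px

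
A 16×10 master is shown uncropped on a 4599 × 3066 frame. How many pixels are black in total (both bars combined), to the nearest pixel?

881283 pixels

16×10 is wider than 3×2, so it spans the full width.
Content height = 4599 × 10/16 ≈ 2874.3750 px.
3066 − 2874.3750 = 191.6250 px of bars.
Across the 4599-px span: 191.6250 × 4599 ≈ 881283 px.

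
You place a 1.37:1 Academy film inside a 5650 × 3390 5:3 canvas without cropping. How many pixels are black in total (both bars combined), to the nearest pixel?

1.37:1 Academy (1.370) < 5:3 (1.667), so the film fills the height.
Content width = 3390 × 1.370 ≈ 4644.3000 px.
Leftover width: 5650 − 4644.3000 = 1005.7000 px.
Bar area = 1005.7000 × 3390 ≈ 3409323 px.

3409323 pixels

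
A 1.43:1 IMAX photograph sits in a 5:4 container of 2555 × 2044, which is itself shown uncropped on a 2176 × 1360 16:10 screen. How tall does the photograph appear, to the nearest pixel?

1189 px

Inside the 2555×2044 canvas the photograph is width-limited at 2555.00 × 1786.71.
5:4 in 2176×1360: fills the height, so the intermediate becomes 1700.00 × 1360.00 — a scale of ×0.6654.
The photograph scales with it: height 1786.71 × 0.6654 ≈ 1188.81.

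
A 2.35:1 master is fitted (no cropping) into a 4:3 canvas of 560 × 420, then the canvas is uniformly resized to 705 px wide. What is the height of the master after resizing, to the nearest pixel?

300 px

At 560×420 the master is width-limited, so height = 560 / 2.350 ≈ 238.30 px.
Resizing to 705 px wide multiplies everything by 1.2589: 238.30 → 300.00 px.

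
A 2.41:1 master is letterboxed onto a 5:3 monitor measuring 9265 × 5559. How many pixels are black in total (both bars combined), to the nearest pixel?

Since 2.410 > 1.667, the master is width-limited.
The master is 9265 / 2.410 ≈ 3844.3983 px tall.
Leftover height: 5559 − 3844.3983 = 1714.6017 px.
That's 1714.6017 × 9265 ≈ 15885784 black pixels.

15885784 pixels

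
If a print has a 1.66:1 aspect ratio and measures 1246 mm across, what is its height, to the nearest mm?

1246 / 1.660 = 750.60.

751 mm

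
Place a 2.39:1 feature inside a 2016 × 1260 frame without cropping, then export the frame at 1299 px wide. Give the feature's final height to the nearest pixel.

Fitted into 2016×1260, the feature spans the width; its height is 2016 / 2.390 ≈ 843.51 px.
The frame scales by 1299/2016 = 0.6443; 843.51 × 0.6443 ≈ 543.51 px.

544 px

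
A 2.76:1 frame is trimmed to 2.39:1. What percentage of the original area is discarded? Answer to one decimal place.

2.39:1 is narrower than 2.76:1, so the crop keeps the full height and trims the width.
Fraction kept = (2.390)/(2.760) ≈ 86.59%, so 13.41% is lost.

13.4%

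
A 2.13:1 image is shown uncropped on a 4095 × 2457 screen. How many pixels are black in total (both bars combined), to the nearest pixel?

2188633 pixels

Since 2.130 > 1.667, the image is width-limited.
The image is 4095 / 2.130 ≈ 1922.5352 px tall.
2457 − 1922.5352 = 534.4648 px of bars.
Across the 4095-px span: 534.4648 × 4095 ≈ 2188633 px.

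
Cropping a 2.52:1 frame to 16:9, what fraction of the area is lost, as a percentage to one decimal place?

29.5%

The height stays; only width is cut (since 16:9 is narrower than 2.52:1).
Fraction kept = (1.778)/(2.520) ≈ 70.55%, so 29.45% is lost.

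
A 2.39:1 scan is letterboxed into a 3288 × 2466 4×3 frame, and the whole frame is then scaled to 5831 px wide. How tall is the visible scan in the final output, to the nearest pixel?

2440 px

At 3288×2466 the scan is width-limited, so height = 3288 / 2.390 ≈ 1375.73 px.
The frame scales by 5831/3288 = 1.7734; 1375.73 × 1.7734 ≈ 2439.75 px.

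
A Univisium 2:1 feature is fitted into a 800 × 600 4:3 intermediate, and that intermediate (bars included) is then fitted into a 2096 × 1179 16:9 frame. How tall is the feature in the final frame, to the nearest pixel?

Inside the 800×600 canvas the feature is width-limited at 800.00 × 400.00.
Second fit — the 4:3 canvas into 2096×1179 spans the height: 1572.00 × 1179.00 (×1.9650 from 800×600).
Applying the same ×1.9650: 400.00 → 786.00.

786 px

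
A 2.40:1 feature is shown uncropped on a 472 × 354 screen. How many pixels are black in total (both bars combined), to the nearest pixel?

74261 pixels

Since 2.400 > 1.333, the feature is width-limited.
The feature is 472 / 2.400 ≈ 196.6667 px tall.
Leftover height: 354 − 196.6667 = 157.3333 px.
That's 157.3333 × 472 ≈ 74261 black pixels.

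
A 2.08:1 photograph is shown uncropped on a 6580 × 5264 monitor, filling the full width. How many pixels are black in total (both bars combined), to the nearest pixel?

The photograph is 6580 / 2.080 ≈ 3163.4615 px tall.
Leftover height: 5264 − 3163.4615 = 2100.5385 px.
Bar area = 2100.5385 × 6580 ≈ 13821543 px.

13821543 pixels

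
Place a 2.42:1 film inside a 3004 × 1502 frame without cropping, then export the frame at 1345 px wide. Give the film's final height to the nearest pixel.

At 3004×1502 the film is width-limited, so height = 3004 / 2.420 ≈ 1241.32 px.
The frame scales by 1345/3004 = 0.4477; 1241.32 × 0.4477 ≈ 555.79 px.

556 px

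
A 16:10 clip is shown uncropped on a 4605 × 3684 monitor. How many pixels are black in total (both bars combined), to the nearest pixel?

3711054 pixels

Since 1.600 > 1.250, the clip is width-limited.
The clip is 4605 × 10/16 ≈ 2878.1250 px tall.
Leftover height: 3684 − 2878.1250 = 805.8750 px.
Across the 4605-px span: 805.8750 × 4605 ≈ 3711054 px.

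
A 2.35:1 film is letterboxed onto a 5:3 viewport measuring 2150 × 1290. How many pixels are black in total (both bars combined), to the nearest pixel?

Since 2.350 > 1.667, the film is width-limited.
That makes the image 914.8936 px tall (2150 / 2.350).
Leftover height: 1290 − 914.8936 = 375.1064 px.
That's 375.1064 × 2150 ≈ 806479 black pixels.

806479 pixels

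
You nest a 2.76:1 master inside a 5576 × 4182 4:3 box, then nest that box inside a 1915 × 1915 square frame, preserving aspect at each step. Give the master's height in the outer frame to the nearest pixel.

694 px

Inside the 5576×4182 canvas the master is width-limited at 5576.00 × 2020.29.
The 4:3 canvas is width-limited in 1915×1915, giving 1915.00 × 1436.25; scale factor 0.3434.
Applying the same ×0.3434: 2020.29 → 693.84.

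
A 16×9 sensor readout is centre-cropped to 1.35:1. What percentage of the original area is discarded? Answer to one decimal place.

24.1%

The height stays; only width is cut (since 1.35:1 is narrower than 16×9).
(1.350)/(1.778) ≈ 0.759 of the area survives, leaving 24.06% discarded.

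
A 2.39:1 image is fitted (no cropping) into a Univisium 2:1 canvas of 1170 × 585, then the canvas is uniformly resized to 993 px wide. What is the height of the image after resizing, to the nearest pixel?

Fitted into 1170×585, the image spans the width; its height is 1170 / 2.390 ≈ 489.54 px.
Scaling 1170 → 993 is ×0.8487, so the height becomes 489.54 × 0.8487 ≈ 415.48 px.

415 px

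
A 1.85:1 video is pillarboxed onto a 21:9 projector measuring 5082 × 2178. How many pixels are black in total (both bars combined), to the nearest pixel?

2292781 pixels

Since 1.850 < 2.333, the video is height-limited.
That makes the image 4029.3000 px wide (2178 × 1.850).
5082 − 4029.3000 = 1052.7000 px of bars.
Across the 2178-px span: 1052.7000 × 2178 ≈ 2292781 px.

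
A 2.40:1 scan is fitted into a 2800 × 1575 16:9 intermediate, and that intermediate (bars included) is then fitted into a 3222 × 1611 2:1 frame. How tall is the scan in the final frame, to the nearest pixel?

Inside the 2800×1575 canvas the scan is width-limited at 2800.00 × 1166.67.
The 16:9 canvas is height-limited in 3222×1611, giving 2864.00 × 1611.00; scale factor 1.0229.
Applying the same ×1.0229: 1166.67 → 1193.33.

1193 px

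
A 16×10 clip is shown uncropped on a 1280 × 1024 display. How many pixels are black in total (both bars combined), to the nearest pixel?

16×10 (1.600) > 5:4 (1.250), so the clip fills the width.
That makes the image 800.0000 px tall (1280 × 10/16).
Leftover height: 1024 − 800.0000 = 224.0000 px.
That's 224.0000 × 1280 ≈ 286720 black pixels.

286720 pixels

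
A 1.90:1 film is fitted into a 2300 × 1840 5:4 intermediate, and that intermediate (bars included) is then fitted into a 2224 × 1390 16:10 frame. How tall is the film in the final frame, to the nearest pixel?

First fit — 1.90:1 into 2300×1840 spans the width: 2300.00 × 1210.53.
5:4 in 2224×1390: fills the height, so the intermediate becomes 1737.50 × 1390.00 — a scale of ×0.7554.
The film scales with it: height 1210.53 × 0.7554 ≈ 914.47.

914 px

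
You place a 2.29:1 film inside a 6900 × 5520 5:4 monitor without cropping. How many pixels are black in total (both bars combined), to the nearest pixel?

2.29:1 is wider than 5:4, so it spans the full width.
The film is 6900 / 2.290 ≈ 3013.1004 px tall.
Leftover height: 5520 − 3013.1004 = 2506.8996 px.
Across the 6900-px span: 2506.8996 × 6900 ≈ 17297607 px.

17297607 pixels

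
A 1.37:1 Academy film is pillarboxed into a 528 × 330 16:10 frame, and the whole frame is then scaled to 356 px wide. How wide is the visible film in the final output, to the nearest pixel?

At 528×330 the film is height-limited, so width = 330 × 1.370 ≈ 452.10 px.
Scaling 528 → 356 is ×0.6742, so the width becomes 452.10 × 0.6742 ≈ 304.82 px.

305 px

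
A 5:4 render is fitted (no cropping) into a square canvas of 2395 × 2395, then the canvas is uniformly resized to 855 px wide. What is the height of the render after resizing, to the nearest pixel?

684 px

In the 2395×2395 frame the render fills the width: height = 2395 × 4/5 ≈ 1916.00 px.
Scaling 2395 → 855 is ×0.3570, so the height becomes 1916.00 × 0.3570 ≈ 684.00 px.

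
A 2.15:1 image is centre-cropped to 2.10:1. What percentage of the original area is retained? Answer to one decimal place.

Going from 2.15:1 to 2.10:1 means cutting width while keeping height.
Fraction kept = (2.100)/(2.150) ≈ 97.67%.

97.7%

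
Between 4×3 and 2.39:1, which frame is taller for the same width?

4×3 = 1.333 and 2.39; 2.39 > 1.333. The smaller width-to-height ratio is the taller frame.

4×3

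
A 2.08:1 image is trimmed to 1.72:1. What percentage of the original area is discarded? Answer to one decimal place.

Going from 2.08:1 to 1.72:1 means cutting width while keeping height.
Fraction kept = (1.720)/(2.080) ≈ 82.69%, so 17.31% is lost.

17.3%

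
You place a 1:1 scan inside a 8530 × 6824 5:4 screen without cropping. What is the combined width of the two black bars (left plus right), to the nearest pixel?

1706 px

Since 1.000 < 1.250, the scan is height-limited.
Content width = 6824 × 1/1 ≈ 6824.00 px.
8530 − 6824.00 = 1706.00 px of bars.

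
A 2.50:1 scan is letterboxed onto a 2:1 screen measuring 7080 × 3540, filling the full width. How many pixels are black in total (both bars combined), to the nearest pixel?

That makes the image 2832.0000 px tall (7080 / 2.500).
Black = 3540 − 2832.0000 = 708.0000 px.
Across the 7080-px span: 708.0000 × 7080 ≈ 5012640 px.

5012640 pixels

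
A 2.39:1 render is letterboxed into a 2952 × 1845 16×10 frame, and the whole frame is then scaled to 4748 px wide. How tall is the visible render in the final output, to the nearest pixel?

In the 2952×1845 frame the render fills the width: height = 2952 / 2.390 ≈ 1235.15 px.
Scaling 2952 → 4748 is ×1.6084, so the height becomes 1235.15 × 1.6084 ≈ 1986.61 px.

1987 px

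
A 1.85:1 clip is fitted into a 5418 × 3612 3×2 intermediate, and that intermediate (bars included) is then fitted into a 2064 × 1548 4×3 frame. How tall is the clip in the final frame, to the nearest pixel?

1116 px

First fit — 1.85:1 into 5418×3612 spans the width: 5418.00 × 2928.65.
3×2 in 2064×1548: fills the width, so the intermediate becomes 2064.00 × 1376.00 — a scale of ×0.3810.
Applying the same ×0.3810: 2928.65 → 1115.68.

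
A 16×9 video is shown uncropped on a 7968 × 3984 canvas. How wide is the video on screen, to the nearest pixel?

7083 px

16×9 is narrower than 2:1, so it spans the full height.
Content width = 3984 × 16/9 ≈ 7082.67 px.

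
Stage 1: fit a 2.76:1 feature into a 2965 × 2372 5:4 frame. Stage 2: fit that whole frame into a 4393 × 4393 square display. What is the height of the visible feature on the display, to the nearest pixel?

1592 px

First fit — 2.76:1 into 2965×2372 spans the width: 2965.00 × 1074.28.
Second fit — the 5:4 canvas into 4393×4393 spans the width: 4393.00 × 3514.40 (×1.4816 from 2965×2372).
The feature scales with it: height 1074.28 × 1.4816 ≈ 1591.67.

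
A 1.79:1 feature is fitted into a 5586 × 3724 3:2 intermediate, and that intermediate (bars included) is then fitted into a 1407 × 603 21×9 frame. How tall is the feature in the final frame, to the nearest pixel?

505 px

1.79:1 in 5586×3724: fills the width, so the feature is 5586.00 × 3120.67.
Second fit — the 3:2 canvas into 1407×603 spans the height: 904.50 × 603.00 (×0.1619 from 5586×3724).
Applying the same ×0.1619: 3120.67 → 505.31.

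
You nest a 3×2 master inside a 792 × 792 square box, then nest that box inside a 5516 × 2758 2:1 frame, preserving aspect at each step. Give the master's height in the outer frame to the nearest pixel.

Inside the 792×792 canvas the master is width-limited at 792.00 × 528.00.
The square canvas is height-limited in 5516×2758, giving 2758.00 × 2758.00; scale factor 3.4823.
The master scales with it: height 528.00 × 3.4823 ≈ 1838.67.

1839 px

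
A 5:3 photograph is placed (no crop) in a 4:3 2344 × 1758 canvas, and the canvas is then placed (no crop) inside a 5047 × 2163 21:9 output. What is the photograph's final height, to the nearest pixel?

1730 px

Inside the 2344×1758 canvas the photograph is width-limited at 2344.00 × 1406.40.
The 4:3 canvas is height-limited in 5047×2163, giving 2884.00 × 2163.00; scale factor 1.2304.
Applying the same ×1.2304: 1406.40 → 1730.40.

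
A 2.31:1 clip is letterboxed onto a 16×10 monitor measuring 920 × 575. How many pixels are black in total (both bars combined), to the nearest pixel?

162593 pixels

2.31:1 (2.310) > 16×10 (1.600), so the clip fills the width.
That makes the image 398.2684 px tall (920 / 2.310).
Leftover height: 575 − 398.2684 = 176.7316 px.
Across the 920-px span: 176.7316 × 920 ≈ 162593 px.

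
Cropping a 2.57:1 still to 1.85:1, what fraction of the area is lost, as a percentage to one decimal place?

28.0%

Going from 2.57:1 to 1.85:1 means cutting width while keeping height.
(1.850)/(2.570) ≈ 0.720 of the area survives, leaving 28.02% discarded.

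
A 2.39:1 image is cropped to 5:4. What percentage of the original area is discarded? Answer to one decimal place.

The height stays; only width is cut (since 5:4 is narrower than 2.39:1).
Area ratio = (1.250)/(2.390) = 52.30%; the remaining 47.70% is cropped out.

47.7%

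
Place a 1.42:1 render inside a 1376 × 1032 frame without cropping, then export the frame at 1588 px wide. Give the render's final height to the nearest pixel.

1118 px

At 1376×1032 the render is width-limited, so height = 1376 / 1.420 ≈ 969.01 px.
The frame scales by 1588/1376 = 1.1541; 969.01 × 1.1541 ≈ 1118.31 px.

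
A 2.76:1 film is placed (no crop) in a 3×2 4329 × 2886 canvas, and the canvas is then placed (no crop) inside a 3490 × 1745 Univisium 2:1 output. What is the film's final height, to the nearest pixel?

2.76:1 in 4329×2886: fills the width, so the film is 4329.00 × 1568.48.
3×2 in 3490×1745: fills the height, so the intermediate becomes 2617.50 × 1745.00 — a scale of ×0.6046.
The film scales with it: height 1568.48 × 0.6046 ≈ 948.37.

948 px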